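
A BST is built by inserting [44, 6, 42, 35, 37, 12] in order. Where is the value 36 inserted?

Starting tree (level order): [44, 6, None, None, 42, 35, None, 12, 37]
Insertion path: 44 -> 6 -> 42 -> 35 -> 37
Result: insert 36 as left child of 37
Final tree (level order): [44, 6, None, None, 42, 35, None, 12, 37, None, None, 36]


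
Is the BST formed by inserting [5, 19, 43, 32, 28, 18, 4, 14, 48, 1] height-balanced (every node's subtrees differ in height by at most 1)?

Tree (level-order array): [5, 4, 19, 1, None, 18, 43, None, None, 14, None, 32, 48, None, None, 28]
Definition: a tree is height-balanced if, at every node, |h(left) - h(right)| <= 1 (empty subtree has height -1).
Bottom-up per-node check:
  node 1: h_left=-1, h_right=-1, diff=0 [OK], height=0
  node 4: h_left=0, h_right=-1, diff=1 [OK], height=1
  node 14: h_left=-1, h_right=-1, diff=0 [OK], height=0
  node 18: h_left=0, h_right=-1, diff=1 [OK], height=1
  node 28: h_left=-1, h_right=-1, diff=0 [OK], height=0
  node 32: h_left=0, h_right=-1, diff=1 [OK], height=1
  node 48: h_left=-1, h_right=-1, diff=0 [OK], height=0
  node 43: h_left=1, h_right=0, diff=1 [OK], height=2
  node 19: h_left=1, h_right=2, diff=1 [OK], height=3
  node 5: h_left=1, h_right=3, diff=2 [FAIL (|1-3|=2 > 1)], height=4
Node 5 violates the condition: |1 - 3| = 2 > 1.
Result: Not balanced


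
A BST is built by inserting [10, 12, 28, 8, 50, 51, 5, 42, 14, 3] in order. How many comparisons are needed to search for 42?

Search path for 42: 10 -> 12 -> 28 -> 50 -> 42
Found: True
Comparisons: 5


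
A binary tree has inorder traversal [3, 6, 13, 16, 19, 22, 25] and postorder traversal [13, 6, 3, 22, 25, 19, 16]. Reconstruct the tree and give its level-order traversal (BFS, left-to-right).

Inorder:   [3, 6, 13, 16, 19, 22, 25]
Postorder: [13, 6, 3, 22, 25, 19, 16]
Algorithm: postorder visits root last, so walk postorder right-to-left;
each value is the root of the current inorder slice — split it at that
value, recurse on the right subtree first, then the left.
Recursive splits:
  root=16; inorder splits into left=[3, 6, 13], right=[19, 22, 25]
  root=19; inorder splits into left=[], right=[22, 25]
  root=25; inorder splits into left=[22], right=[]
  root=22; inorder splits into left=[], right=[]
  root=3; inorder splits into left=[], right=[6, 13]
  root=6; inorder splits into left=[], right=[13]
  root=13; inorder splits into left=[], right=[]
Reconstructed level-order: [16, 3, 19, 6, 25, 13, 22]


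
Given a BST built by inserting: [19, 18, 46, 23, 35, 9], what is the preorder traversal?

Tree insertion order: [19, 18, 46, 23, 35, 9]
Tree (level-order array): [19, 18, 46, 9, None, 23, None, None, None, None, 35]
Preorder traversal: [19, 18, 9, 46, 23, 35]


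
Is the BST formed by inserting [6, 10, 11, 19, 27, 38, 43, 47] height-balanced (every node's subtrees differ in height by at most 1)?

Tree (level-order array): [6, None, 10, None, 11, None, 19, None, 27, None, 38, None, 43, None, 47]
Definition: a tree is height-balanced if, at every node, |h(left) - h(right)| <= 1 (empty subtree has height -1).
Bottom-up per-node check:
  node 47: h_left=-1, h_right=-1, diff=0 [OK], height=0
  node 43: h_left=-1, h_right=0, diff=1 [OK], height=1
  node 38: h_left=-1, h_right=1, diff=2 [FAIL (|-1-1|=2 > 1)], height=2
  node 27: h_left=-1, h_right=2, diff=3 [FAIL (|-1-2|=3 > 1)], height=3
  node 19: h_left=-1, h_right=3, diff=4 [FAIL (|-1-3|=4 > 1)], height=4
  node 11: h_left=-1, h_right=4, diff=5 [FAIL (|-1-4|=5 > 1)], height=5
  node 10: h_left=-1, h_right=5, diff=6 [FAIL (|-1-5|=6 > 1)], height=6
  node 6: h_left=-1, h_right=6, diff=7 [FAIL (|-1-6|=7 > 1)], height=7
Node 38 violates the condition: |-1 - 1| = 2 > 1.
Result: Not balanced


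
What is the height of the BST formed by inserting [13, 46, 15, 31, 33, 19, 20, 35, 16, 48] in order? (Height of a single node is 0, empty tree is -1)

Insertion order: [13, 46, 15, 31, 33, 19, 20, 35, 16, 48]
Tree (level-order array): [13, None, 46, 15, 48, None, 31, None, None, 19, 33, 16, 20, None, 35]
Compute height bottom-up (empty subtree = -1):
  height(16) = 1 + max(-1, -1) = 0
  height(20) = 1 + max(-1, -1) = 0
  height(19) = 1 + max(0, 0) = 1
  height(35) = 1 + max(-1, -1) = 0
  height(33) = 1 + max(-1, 0) = 1
  height(31) = 1 + max(1, 1) = 2
  height(15) = 1 + max(-1, 2) = 3
  height(48) = 1 + max(-1, -1) = 0
  height(46) = 1 + max(3, 0) = 4
  height(13) = 1 + max(-1, 4) = 5
Height = 5


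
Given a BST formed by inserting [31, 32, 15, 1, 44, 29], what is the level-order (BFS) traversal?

Tree insertion order: [31, 32, 15, 1, 44, 29]
Tree (level-order array): [31, 15, 32, 1, 29, None, 44]
BFS from the root, enqueuing left then right child of each popped node:
  queue [31] -> pop 31, enqueue [15, 32], visited so far: [31]
  queue [15, 32] -> pop 15, enqueue [1, 29], visited so far: [31, 15]
  queue [32, 1, 29] -> pop 32, enqueue [44], visited so far: [31, 15, 32]
  queue [1, 29, 44] -> pop 1, enqueue [none], visited so far: [31, 15, 32, 1]
  queue [29, 44] -> pop 29, enqueue [none], visited so far: [31, 15, 32, 1, 29]
  queue [44] -> pop 44, enqueue [none], visited so far: [31, 15, 32, 1, 29, 44]
Result: [31, 15, 32, 1, 29, 44]


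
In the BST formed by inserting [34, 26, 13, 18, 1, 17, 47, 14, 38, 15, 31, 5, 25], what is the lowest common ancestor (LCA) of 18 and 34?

Tree insertion order: [34, 26, 13, 18, 1, 17, 47, 14, 38, 15, 31, 5, 25]
Tree (level-order array): [34, 26, 47, 13, 31, 38, None, 1, 18, None, None, None, None, None, 5, 17, 25, None, None, 14, None, None, None, None, 15]
In a BST, the LCA of p=18, q=34 is the first node v on the
root-to-leaf path with p <= v <= q (go left if both < v, right if both > v).
Walk from root:
  at 34: 18 <= 34 <= 34, this is the LCA
LCA = 34


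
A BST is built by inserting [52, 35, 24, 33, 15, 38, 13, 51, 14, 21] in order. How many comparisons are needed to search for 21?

Search path for 21: 52 -> 35 -> 24 -> 15 -> 21
Found: True
Comparisons: 5


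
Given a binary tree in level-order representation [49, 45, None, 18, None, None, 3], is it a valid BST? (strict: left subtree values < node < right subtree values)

Level-order array: [49, 45, None, 18, None, None, 3]
Validate using subtree bounds (lo, hi): at each node, require lo < value < hi,
then recurse left with hi=value and right with lo=value.
Preorder trace (stopping at first violation):
  at node 49 with bounds (-inf, +inf): OK
  at node 45 with bounds (-inf, 49): OK
  at node 18 with bounds (-inf, 45): OK
  at node 3 with bounds (18, 45): VIOLATION
Node 3 violates its bound: not (18 < 3 < 45).
Result: Not a valid BST


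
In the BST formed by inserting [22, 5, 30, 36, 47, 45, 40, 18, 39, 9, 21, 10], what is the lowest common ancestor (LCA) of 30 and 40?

Tree insertion order: [22, 5, 30, 36, 47, 45, 40, 18, 39, 9, 21, 10]
Tree (level-order array): [22, 5, 30, None, 18, None, 36, 9, 21, None, 47, None, 10, None, None, 45, None, None, None, 40, None, 39]
In a BST, the LCA of p=30, q=40 is the first node v on the
root-to-leaf path with p <= v <= q (go left if both < v, right if both > v).
Walk from root:
  at 22: both 30 and 40 > 22, go right
  at 30: 30 <= 30 <= 40, this is the LCA
LCA = 30


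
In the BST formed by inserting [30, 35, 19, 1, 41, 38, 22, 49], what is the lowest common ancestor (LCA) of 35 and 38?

Tree insertion order: [30, 35, 19, 1, 41, 38, 22, 49]
Tree (level-order array): [30, 19, 35, 1, 22, None, 41, None, None, None, None, 38, 49]
In a BST, the LCA of p=35, q=38 is the first node v on the
root-to-leaf path with p <= v <= q (go left if both < v, right if both > v).
Walk from root:
  at 30: both 35 and 38 > 30, go right
  at 35: 35 <= 35 <= 38, this is the LCA
LCA = 35


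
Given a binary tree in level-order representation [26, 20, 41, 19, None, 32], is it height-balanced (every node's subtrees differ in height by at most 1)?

Tree (level-order array): [26, 20, 41, 19, None, 32]
Definition: a tree is height-balanced if, at every node, |h(left) - h(right)| <= 1 (empty subtree has height -1).
Bottom-up per-node check:
  node 19: h_left=-1, h_right=-1, diff=0 [OK], height=0
  node 20: h_left=0, h_right=-1, diff=1 [OK], height=1
  node 32: h_left=-1, h_right=-1, diff=0 [OK], height=0
  node 41: h_left=0, h_right=-1, diff=1 [OK], height=1
  node 26: h_left=1, h_right=1, diff=0 [OK], height=2
All nodes satisfy the balance condition.
Result: Balanced


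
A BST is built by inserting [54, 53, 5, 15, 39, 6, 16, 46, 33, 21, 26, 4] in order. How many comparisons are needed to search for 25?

Search path for 25: 54 -> 53 -> 5 -> 15 -> 39 -> 16 -> 33 -> 21 -> 26
Found: False
Comparisons: 9


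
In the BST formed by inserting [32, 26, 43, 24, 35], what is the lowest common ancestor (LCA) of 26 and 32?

Tree insertion order: [32, 26, 43, 24, 35]
Tree (level-order array): [32, 26, 43, 24, None, 35]
In a BST, the LCA of p=26, q=32 is the first node v on the
root-to-leaf path with p <= v <= q (go left if both < v, right if both > v).
Walk from root:
  at 32: 26 <= 32 <= 32, this is the LCA
LCA = 32


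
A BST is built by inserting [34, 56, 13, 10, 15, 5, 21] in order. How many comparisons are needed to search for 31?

Search path for 31: 34 -> 13 -> 15 -> 21
Found: False
Comparisons: 4


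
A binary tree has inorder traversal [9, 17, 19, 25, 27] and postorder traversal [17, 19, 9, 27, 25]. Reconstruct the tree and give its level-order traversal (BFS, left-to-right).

Inorder:   [9, 17, 19, 25, 27]
Postorder: [17, 19, 9, 27, 25]
Algorithm: postorder visits root last, so walk postorder right-to-left;
each value is the root of the current inorder slice — split it at that
value, recurse on the right subtree first, then the left.
Recursive splits:
  root=25; inorder splits into left=[9, 17, 19], right=[27]
  root=27; inorder splits into left=[], right=[]
  root=9; inorder splits into left=[], right=[17, 19]
  root=19; inorder splits into left=[17], right=[]
  root=17; inorder splits into left=[], right=[]
Reconstructed level-order: [25, 9, 27, 19, 17]


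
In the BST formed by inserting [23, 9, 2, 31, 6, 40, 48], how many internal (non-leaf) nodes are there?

Tree built from: [23, 9, 2, 31, 6, 40, 48]
Tree (level-order array): [23, 9, 31, 2, None, None, 40, None, 6, None, 48]
Rule: An internal node has at least one child.
Per-node child counts:
  node 23: 2 child(ren)
  node 9: 1 child(ren)
  node 2: 1 child(ren)
  node 6: 0 child(ren)
  node 31: 1 child(ren)
  node 40: 1 child(ren)
  node 48: 0 child(ren)
Matching nodes: [23, 9, 2, 31, 40]
Count of internal (non-leaf) nodes: 5


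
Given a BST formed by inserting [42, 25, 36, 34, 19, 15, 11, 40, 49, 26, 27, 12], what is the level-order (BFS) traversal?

Tree insertion order: [42, 25, 36, 34, 19, 15, 11, 40, 49, 26, 27, 12]
Tree (level-order array): [42, 25, 49, 19, 36, None, None, 15, None, 34, 40, 11, None, 26, None, None, None, None, 12, None, 27]
BFS from the root, enqueuing left then right child of each popped node:
  queue [42] -> pop 42, enqueue [25, 49], visited so far: [42]
  queue [25, 49] -> pop 25, enqueue [19, 36], visited so far: [42, 25]
  queue [49, 19, 36] -> pop 49, enqueue [none], visited so far: [42, 25, 49]
  queue [19, 36] -> pop 19, enqueue [15], visited so far: [42, 25, 49, 19]
  queue [36, 15] -> pop 36, enqueue [34, 40], visited so far: [42, 25, 49, 19, 36]
  queue [15, 34, 40] -> pop 15, enqueue [11], visited so far: [42, 25, 49, 19, 36, 15]
  queue [34, 40, 11] -> pop 34, enqueue [26], visited so far: [42, 25, 49, 19, 36, 15, 34]
  queue [40, 11, 26] -> pop 40, enqueue [none], visited so far: [42, 25, 49, 19, 36, 15, 34, 40]
  queue [11, 26] -> pop 11, enqueue [12], visited so far: [42, 25, 49, 19, 36, 15, 34, 40, 11]
  queue [26, 12] -> pop 26, enqueue [27], visited so far: [42, 25, 49, 19, 36, 15, 34, 40, 11, 26]
  queue [12, 27] -> pop 12, enqueue [none], visited so far: [42, 25, 49, 19, 36, 15, 34, 40, 11, 26, 12]
  queue [27] -> pop 27, enqueue [none], visited so far: [42, 25, 49, 19, 36, 15, 34, 40, 11, 26, 12, 27]
Result: [42, 25, 49, 19, 36, 15, 34, 40, 11, 26, 12, 27]


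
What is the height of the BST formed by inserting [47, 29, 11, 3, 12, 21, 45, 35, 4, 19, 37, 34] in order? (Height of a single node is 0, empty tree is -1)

Insertion order: [47, 29, 11, 3, 12, 21, 45, 35, 4, 19, 37, 34]
Tree (level-order array): [47, 29, None, 11, 45, 3, 12, 35, None, None, 4, None, 21, 34, 37, None, None, 19]
Compute height bottom-up (empty subtree = -1):
  height(4) = 1 + max(-1, -1) = 0
  height(3) = 1 + max(-1, 0) = 1
  height(19) = 1 + max(-1, -1) = 0
  height(21) = 1 + max(0, -1) = 1
  height(12) = 1 + max(-1, 1) = 2
  height(11) = 1 + max(1, 2) = 3
  height(34) = 1 + max(-1, -1) = 0
  height(37) = 1 + max(-1, -1) = 0
  height(35) = 1 + max(0, 0) = 1
  height(45) = 1 + max(1, -1) = 2
  height(29) = 1 + max(3, 2) = 4
  height(47) = 1 + max(4, -1) = 5
Height = 5


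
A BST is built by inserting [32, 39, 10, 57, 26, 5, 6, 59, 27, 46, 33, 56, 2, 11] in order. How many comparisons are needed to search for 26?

Search path for 26: 32 -> 10 -> 26
Found: True
Comparisons: 3


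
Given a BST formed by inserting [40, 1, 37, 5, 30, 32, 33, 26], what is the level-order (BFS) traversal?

Tree insertion order: [40, 1, 37, 5, 30, 32, 33, 26]
Tree (level-order array): [40, 1, None, None, 37, 5, None, None, 30, 26, 32, None, None, None, 33]
BFS from the root, enqueuing left then right child of each popped node:
  queue [40] -> pop 40, enqueue [1], visited so far: [40]
  queue [1] -> pop 1, enqueue [37], visited so far: [40, 1]
  queue [37] -> pop 37, enqueue [5], visited so far: [40, 1, 37]
  queue [5] -> pop 5, enqueue [30], visited so far: [40, 1, 37, 5]
  queue [30] -> pop 30, enqueue [26, 32], visited so far: [40, 1, 37, 5, 30]
  queue [26, 32] -> pop 26, enqueue [none], visited so far: [40, 1, 37, 5, 30, 26]
  queue [32] -> pop 32, enqueue [33], visited so far: [40, 1, 37, 5, 30, 26, 32]
  queue [33] -> pop 33, enqueue [none], visited so far: [40, 1, 37, 5, 30, 26, 32, 33]
Result: [40, 1, 37, 5, 30, 26, 32, 33]


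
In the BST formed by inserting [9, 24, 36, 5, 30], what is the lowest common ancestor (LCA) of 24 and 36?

Tree insertion order: [9, 24, 36, 5, 30]
Tree (level-order array): [9, 5, 24, None, None, None, 36, 30]
In a BST, the LCA of p=24, q=36 is the first node v on the
root-to-leaf path with p <= v <= q (go left if both < v, right if both > v).
Walk from root:
  at 9: both 24 and 36 > 9, go right
  at 24: 24 <= 24 <= 36, this is the LCA
LCA = 24


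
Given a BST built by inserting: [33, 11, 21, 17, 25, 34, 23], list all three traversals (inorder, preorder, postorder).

Tree insertion order: [33, 11, 21, 17, 25, 34, 23]
Tree (level-order array): [33, 11, 34, None, 21, None, None, 17, 25, None, None, 23]
Inorder (L, root, R): [11, 17, 21, 23, 25, 33, 34]
Preorder (root, L, R): [33, 11, 21, 17, 25, 23, 34]
Postorder (L, R, root): [17, 23, 25, 21, 11, 34, 33]


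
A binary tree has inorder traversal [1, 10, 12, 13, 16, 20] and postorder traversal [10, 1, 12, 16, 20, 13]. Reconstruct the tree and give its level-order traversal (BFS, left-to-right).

Inorder:   [1, 10, 12, 13, 16, 20]
Postorder: [10, 1, 12, 16, 20, 13]
Algorithm: postorder visits root last, so walk postorder right-to-left;
each value is the root of the current inorder slice — split it at that
value, recurse on the right subtree first, then the left.
Recursive splits:
  root=13; inorder splits into left=[1, 10, 12], right=[16, 20]
  root=20; inorder splits into left=[16], right=[]
  root=16; inorder splits into left=[], right=[]
  root=12; inorder splits into left=[1, 10], right=[]
  root=1; inorder splits into left=[], right=[10]
  root=10; inorder splits into left=[], right=[]
Reconstructed level-order: [13, 12, 20, 1, 16, 10]


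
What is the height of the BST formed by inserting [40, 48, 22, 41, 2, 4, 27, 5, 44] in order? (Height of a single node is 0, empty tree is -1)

Insertion order: [40, 48, 22, 41, 2, 4, 27, 5, 44]
Tree (level-order array): [40, 22, 48, 2, 27, 41, None, None, 4, None, None, None, 44, None, 5]
Compute height bottom-up (empty subtree = -1):
  height(5) = 1 + max(-1, -1) = 0
  height(4) = 1 + max(-1, 0) = 1
  height(2) = 1 + max(-1, 1) = 2
  height(27) = 1 + max(-1, -1) = 0
  height(22) = 1 + max(2, 0) = 3
  height(44) = 1 + max(-1, -1) = 0
  height(41) = 1 + max(-1, 0) = 1
  height(48) = 1 + max(1, -1) = 2
  height(40) = 1 + max(3, 2) = 4
Height = 4


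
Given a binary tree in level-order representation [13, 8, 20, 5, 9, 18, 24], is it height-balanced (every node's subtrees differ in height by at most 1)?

Tree (level-order array): [13, 8, 20, 5, 9, 18, 24]
Definition: a tree is height-balanced if, at every node, |h(left) - h(right)| <= 1 (empty subtree has height -1).
Bottom-up per-node check:
  node 5: h_left=-1, h_right=-1, diff=0 [OK], height=0
  node 9: h_left=-1, h_right=-1, diff=0 [OK], height=0
  node 8: h_left=0, h_right=0, diff=0 [OK], height=1
  node 18: h_left=-1, h_right=-1, diff=0 [OK], height=0
  node 24: h_left=-1, h_right=-1, diff=0 [OK], height=0
  node 20: h_left=0, h_right=0, diff=0 [OK], height=1
  node 13: h_left=1, h_right=1, diff=0 [OK], height=2
All nodes satisfy the balance condition.
Result: Balanced


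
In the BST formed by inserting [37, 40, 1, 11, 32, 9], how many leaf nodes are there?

Tree built from: [37, 40, 1, 11, 32, 9]
Tree (level-order array): [37, 1, 40, None, 11, None, None, 9, 32]
Rule: A leaf has 0 children.
Per-node child counts:
  node 37: 2 child(ren)
  node 1: 1 child(ren)
  node 11: 2 child(ren)
  node 9: 0 child(ren)
  node 32: 0 child(ren)
  node 40: 0 child(ren)
Matching nodes: [9, 32, 40]
Count of leaf nodes: 3


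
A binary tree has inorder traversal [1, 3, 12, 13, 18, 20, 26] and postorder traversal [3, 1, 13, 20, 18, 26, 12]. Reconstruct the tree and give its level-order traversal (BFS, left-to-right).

Inorder:   [1, 3, 12, 13, 18, 20, 26]
Postorder: [3, 1, 13, 20, 18, 26, 12]
Algorithm: postorder visits root last, so walk postorder right-to-left;
each value is the root of the current inorder slice — split it at that
value, recurse on the right subtree first, then the left.
Recursive splits:
  root=12; inorder splits into left=[1, 3], right=[13, 18, 20, 26]
  root=26; inorder splits into left=[13, 18, 20], right=[]
  root=18; inorder splits into left=[13], right=[20]
  root=20; inorder splits into left=[], right=[]
  root=13; inorder splits into left=[], right=[]
  root=1; inorder splits into left=[], right=[3]
  root=3; inorder splits into left=[], right=[]
Reconstructed level-order: [12, 1, 26, 3, 18, 13, 20]


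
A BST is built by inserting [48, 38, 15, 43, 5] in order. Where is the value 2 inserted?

Starting tree (level order): [48, 38, None, 15, 43, 5]
Insertion path: 48 -> 38 -> 15 -> 5
Result: insert 2 as left child of 5
Final tree (level order): [48, 38, None, 15, 43, 5, None, None, None, 2]


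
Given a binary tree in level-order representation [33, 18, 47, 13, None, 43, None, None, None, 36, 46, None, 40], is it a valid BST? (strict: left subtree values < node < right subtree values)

Level-order array: [33, 18, 47, 13, None, 43, None, None, None, 36, 46, None, 40]
Validate using subtree bounds (lo, hi): at each node, require lo < value < hi,
then recurse left with hi=value and right with lo=value.
Preorder trace (stopping at first violation):
  at node 33 with bounds (-inf, +inf): OK
  at node 18 with bounds (-inf, 33): OK
  at node 13 with bounds (-inf, 18): OK
  at node 47 with bounds (33, +inf): OK
  at node 43 with bounds (33, 47): OK
  at node 36 with bounds (33, 43): OK
  at node 40 with bounds (36, 43): OK
  at node 46 with bounds (43, 47): OK
No violation found at any node.
Result: Valid BST


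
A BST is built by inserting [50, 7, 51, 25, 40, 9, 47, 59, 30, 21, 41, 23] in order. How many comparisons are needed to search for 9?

Search path for 9: 50 -> 7 -> 25 -> 9
Found: True
Comparisons: 4


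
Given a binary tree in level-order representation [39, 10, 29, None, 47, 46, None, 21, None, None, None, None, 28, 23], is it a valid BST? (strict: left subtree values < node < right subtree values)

Level-order array: [39, 10, 29, None, 47, 46, None, 21, None, None, None, None, 28, 23]
Validate using subtree bounds (lo, hi): at each node, require lo < value < hi,
then recurse left with hi=value and right with lo=value.
Preorder trace (stopping at first violation):
  at node 39 with bounds (-inf, +inf): OK
  at node 10 with bounds (-inf, 39): OK
  at node 47 with bounds (10, 39): VIOLATION
Node 47 violates its bound: not (10 < 47 < 39).
Result: Not a valid BST


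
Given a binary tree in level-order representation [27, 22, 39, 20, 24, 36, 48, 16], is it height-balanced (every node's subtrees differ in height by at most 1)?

Tree (level-order array): [27, 22, 39, 20, 24, 36, 48, 16]
Definition: a tree is height-balanced if, at every node, |h(left) - h(right)| <= 1 (empty subtree has height -1).
Bottom-up per-node check:
  node 16: h_left=-1, h_right=-1, diff=0 [OK], height=0
  node 20: h_left=0, h_right=-1, diff=1 [OK], height=1
  node 24: h_left=-1, h_right=-1, diff=0 [OK], height=0
  node 22: h_left=1, h_right=0, diff=1 [OK], height=2
  node 36: h_left=-1, h_right=-1, diff=0 [OK], height=0
  node 48: h_left=-1, h_right=-1, diff=0 [OK], height=0
  node 39: h_left=0, h_right=0, diff=0 [OK], height=1
  node 27: h_left=2, h_right=1, diff=1 [OK], height=3
All nodes satisfy the balance condition.
Result: Balanced


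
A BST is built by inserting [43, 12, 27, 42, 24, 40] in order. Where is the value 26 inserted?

Starting tree (level order): [43, 12, None, None, 27, 24, 42, None, None, 40]
Insertion path: 43 -> 12 -> 27 -> 24
Result: insert 26 as right child of 24
Final tree (level order): [43, 12, None, None, 27, 24, 42, None, 26, 40]


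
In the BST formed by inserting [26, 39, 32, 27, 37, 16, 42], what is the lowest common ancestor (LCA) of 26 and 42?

Tree insertion order: [26, 39, 32, 27, 37, 16, 42]
Tree (level-order array): [26, 16, 39, None, None, 32, 42, 27, 37]
In a BST, the LCA of p=26, q=42 is the first node v on the
root-to-leaf path with p <= v <= q (go left if both < v, right if both > v).
Walk from root:
  at 26: 26 <= 26 <= 42, this is the LCA
LCA = 26


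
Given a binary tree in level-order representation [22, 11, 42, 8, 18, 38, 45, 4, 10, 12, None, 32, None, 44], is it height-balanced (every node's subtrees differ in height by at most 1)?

Tree (level-order array): [22, 11, 42, 8, 18, 38, 45, 4, 10, 12, None, 32, None, 44]
Definition: a tree is height-balanced if, at every node, |h(left) - h(right)| <= 1 (empty subtree has height -1).
Bottom-up per-node check:
  node 4: h_left=-1, h_right=-1, diff=0 [OK], height=0
  node 10: h_left=-1, h_right=-1, diff=0 [OK], height=0
  node 8: h_left=0, h_right=0, diff=0 [OK], height=1
  node 12: h_left=-1, h_right=-1, diff=0 [OK], height=0
  node 18: h_left=0, h_right=-1, diff=1 [OK], height=1
  node 11: h_left=1, h_right=1, diff=0 [OK], height=2
  node 32: h_left=-1, h_right=-1, diff=0 [OK], height=0
  node 38: h_left=0, h_right=-1, diff=1 [OK], height=1
  node 44: h_left=-1, h_right=-1, diff=0 [OK], height=0
  node 45: h_left=0, h_right=-1, diff=1 [OK], height=1
  node 42: h_left=1, h_right=1, diff=0 [OK], height=2
  node 22: h_left=2, h_right=2, diff=0 [OK], height=3
All nodes satisfy the balance condition.
Result: Balanced


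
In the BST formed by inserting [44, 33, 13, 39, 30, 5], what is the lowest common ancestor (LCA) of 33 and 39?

Tree insertion order: [44, 33, 13, 39, 30, 5]
Tree (level-order array): [44, 33, None, 13, 39, 5, 30]
In a BST, the LCA of p=33, q=39 is the first node v on the
root-to-leaf path with p <= v <= q (go left if both < v, right if both > v).
Walk from root:
  at 44: both 33 and 39 < 44, go left
  at 33: 33 <= 33 <= 39, this is the LCA
LCA = 33


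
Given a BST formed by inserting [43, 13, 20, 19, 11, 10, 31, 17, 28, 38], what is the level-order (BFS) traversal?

Tree insertion order: [43, 13, 20, 19, 11, 10, 31, 17, 28, 38]
Tree (level-order array): [43, 13, None, 11, 20, 10, None, 19, 31, None, None, 17, None, 28, 38]
BFS from the root, enqueuing left then right child of each popped node:
  queue [43] -> pop 43, enqueue [13], visited so far: [43]
  queue [13] -> pop 13, enqueue [11, 20], visited so far: [43, 13]
  queue [11, 20] -> pop 11, enqueue [10], visited so far: [43, 13, 11]
  queue [20, 10] -> pop 20, enqueue [19, 31], visited so far: [43, 13, 11, 20]
  queue [10, 19, 31] -> pop 10, enqueue [none], visited so far: [43, 13, 11, 20, 10]
  queue [19, 31] -> pop 19, enqueue [17], visited so far: [43, 13, 11, 20, 10, 19]
  queue [31, 17] -> pop 31, enqueue [28, 38], visited so far: [43, 13, 11, 20, 10, 19, 31]
  queue [17, 28, 38] -> pop 17, enqueue [none], visited so far: [43, 13, 11, 20, 10, 19, 31, 17]
  queue [28, 38] -> pop 28, enqueue [none], visited so far: [43, 13, 11, 20, 10, 19, 31, 17, 28]
  queue [38] -> pop 38, enqueue [none], visited so far: [43, 13, 11, 20, 10, 19, 31, 17, 28, 38]
Result: [43, 13, 11, 20, 10, 19, 31, 17, 28, 38]


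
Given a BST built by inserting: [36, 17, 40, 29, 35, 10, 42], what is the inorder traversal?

Tree insertion order: [36, 17, 40, 29, 35, 10, 42]
Tree (level-order array): [36, 17, 40, 10, 29, None, 42, None, None, None, 35]
Inorder traversal: [10, 17, 29, 35, 36, 40, 42]


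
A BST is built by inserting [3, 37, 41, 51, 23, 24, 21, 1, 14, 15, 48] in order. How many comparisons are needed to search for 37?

Search path for 37: 3 -> 37
Found: True
Comparisons: 2


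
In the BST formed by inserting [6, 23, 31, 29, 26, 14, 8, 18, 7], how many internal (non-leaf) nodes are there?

Tree built from: [6, 23, 31, 29, 26, 14, 8, 18, 7]
Tree (level-order array): [6, None, 23, 14, 31, 8, 18, 29, None, 7, None, None, None, 26]
Rule: An internal node has at least one child.
Per-node child counts:
  node 6: 1 child(ren)
  node 23: 2 child(ren)
  node 14: 2 child(ren)
  node 8: 1 child(ren)
  node 7: 0 child(ren)
  node 18: 0 child(ren)
  node 31: 1 child(ren)
  node 29: 1 child(ren)
  node 26: 0 child(ren)
Matching nodes: [6, 23, 14, 8, 31, 29]
Count of internal (non-leaf) nodes: 6


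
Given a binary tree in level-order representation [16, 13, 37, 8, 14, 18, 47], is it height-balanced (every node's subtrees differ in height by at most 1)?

Tree (level-order array): [16, 13, 37, 8, 14, 18, 47]
Definition: a tree is height-balanced if, at every node, |h(left) - h(right)| <= 1 (empty subtree has height -1).
Bottom-up per-node check:
  node 8: h_left=-1, h_right=-1, diff=0 [OK], height=0
  node 14: h_left=-1, h_right=-1, diff=0 [OK], height=0
  node 13: h_left=0, h_right=0, diff=0 [OK], height=1
  node 18: h_left=-1, h_right=-1, diff=0 [OK], height=0
  node 47: h_left=-1, h_right=-1, diff=0 [OK], height=0
  node 37: h_left=0, h_right=0, diff=0 [OK], height=1
  node 16: h_left=1, h_right=1, diff=0 [OK], height=2
All nodes satisfy the balance condition.
Result: Balanced


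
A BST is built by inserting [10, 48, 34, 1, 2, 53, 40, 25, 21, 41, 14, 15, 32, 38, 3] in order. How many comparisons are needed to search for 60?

Search path for 60: 10 -> 48 -> 53
Found: False
Comparisons: 3


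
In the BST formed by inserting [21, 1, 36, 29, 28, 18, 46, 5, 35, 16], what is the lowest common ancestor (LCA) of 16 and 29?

Tree insertion order: [21, 1, 36, 29, 28, 18, 46, 5, 35, 16]
Tree (level-order array): [21, 1, 36, None, 18, 29, 46, 5, None, 28, 35, None, None, None, 16]
In a BST, the LCA of p=16, q=29 is the first node v on the
root-to-leaf path with p <= v <= q (go left if both < v, right if both > v).
Walk from root:
  at 21: 16 <= 21 <= 29, this is the LCA
LCA = 21


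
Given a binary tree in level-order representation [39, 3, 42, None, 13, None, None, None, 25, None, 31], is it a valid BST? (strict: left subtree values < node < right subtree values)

Level-order array: [39, 3, 42, None, 13, None, None, None, 25, None, 31]
Validate using subtree bounds (lo, hi): at each node, require lo < value < hi,
then recurse left with hi=value and right with lo=value.
Preorder trace (stopping at first violation):
  at node 39 with bounds (-inf, +inf): OK
  at node 3 with bounds (-inf, 39): OK
  at node 13 with bounds (3, 39): OK
  at node 25 with bounds (13, 39): OK
  at node 31 with bounds (25, 39): OK
  at node 42 with bounds (39, +inf): OK
No violation found at any node.
Result: Valid BST


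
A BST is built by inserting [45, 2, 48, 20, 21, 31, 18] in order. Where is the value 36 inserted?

Starting tree (level order): [45, 2, 48, None, 20, None, None, 18, 21, None, None, None, 31]
Insertion path: 45 -> 2 -> 20 -> 21 -> 31
Result: insert 36 as right child of 31
Final tree (level order): [45, 2, 48, None, 20, None, None, 18, 21, None, None, None, 31, None, 36]


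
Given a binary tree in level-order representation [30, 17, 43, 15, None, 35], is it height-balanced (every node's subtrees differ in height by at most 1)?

Tree (level-order array): [30, 17, 43, 15, None, 35]
Definition: a tree is height-balanced if, at every node, |h(left) - h(right)| <= 1 (empty subtree has height -1).
Bottom-up per-node check:
  node 15: h_left=-1, h_right=-1, diff=0 [OK], height=0
  node 17: h_left=0, h_right=-1, diff=1 [OK], height=1
  node 35: h_left=-1, h_right=-1, diff=0 [OK], height=0
  node 43: h_left=0, h_right=-1, diff=1 [OK], height=1
  node 30: h_left=1, h_right=1, diff=0 [OK], height=2
All nodes satisfy the balance condition.
Result: Balanced


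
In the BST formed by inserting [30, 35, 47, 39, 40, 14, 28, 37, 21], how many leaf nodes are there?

Tree built from: [30, 35, 47, 39, 40, 14, 28, 37, 21]
Tree (level-order array): [30, 14, 35, None, 28, None, 47, 21, None, 39, None, None, None, 37, 40]
Rule: A leaf has 0 children.
Per-node child counts:
  node 30: 2 child(ren)
  node 14: 1 child(ren)
  node 28: 1 child(ren)
  node 21: 0 child(ren)
  node 35: 1 child(ren)
  node 47: 1 child(ren)
  node 39: 2 child(ren)
  node 37: 0 child(ren)
  node 40: 0 child(ren)
Matching nodes: [21, 37, 40]
Count of leaf nodes: 3


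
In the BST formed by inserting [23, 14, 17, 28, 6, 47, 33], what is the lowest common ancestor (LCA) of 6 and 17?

Tree insertion order: [23, 14, 17, 28, 6, 47, 33]
Tree (level-order array): [23, 14, 28, 6, 17, None, 47, None, None, None, None, 33]
In a BST, the LCA of p=6, q=17 is the first node v on the
root-to-leaf path with p <= v <= q (go left if both < v, right if both > v).
Walk from root:
  at 23: both 6 and 17 < 23, go left
  at 14: 6 <= 14 <= 17, this is the LCA
LCA = 14


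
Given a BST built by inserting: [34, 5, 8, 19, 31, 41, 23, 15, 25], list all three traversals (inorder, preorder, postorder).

Tree insertion order: [34, 5, 8, 19, 31, 41, 23, 15, 25]
Tree (level-order array): [34, 5, 41, None, 8, None, None, None, 19, 15, 31, None, None, 23, None, None, 25]
Inorder (L, root, R): [5, 8, 15, 19, 23, 25, 31, 34, 41]
Preorder (root, L, R): [34, 5, 8, 19, 15, 31, 23, 25, 41]
Postorder (L, R, root): [15, 25, 23, 31, 19, 8, 5, 41, 34]


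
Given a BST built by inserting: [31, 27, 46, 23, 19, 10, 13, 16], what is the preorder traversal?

Tree insertion order: [31, 27, 46, 23, 19, 10, 13, 16]
Tree (level-order array): [31, 27, 46, 23, None, None, None, 19, None, 10, None, None, 13, None, 16]
Preorder traversal: [31, 27, 23, 19, 10, 13, 16, 46]


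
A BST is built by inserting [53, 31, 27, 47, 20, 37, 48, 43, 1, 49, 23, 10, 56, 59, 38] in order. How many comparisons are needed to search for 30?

Search path for 30: 53 -> 31 -> 27
Found: False
Comparisons: 3


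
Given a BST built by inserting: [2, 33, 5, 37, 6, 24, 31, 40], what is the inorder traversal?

Tree insertion order: [2, 33, 5, 37, 6, 24, 31, 40]
Tree (level-order array): [2, None, 33, 5, 37, None, 6, None, 40, None, 24, None, None, None, 31]
Inorder traversal: [2, 5, 6, 24, 31, 33, 37, 40]


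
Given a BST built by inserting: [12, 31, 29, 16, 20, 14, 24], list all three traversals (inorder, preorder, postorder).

Tree insertion order: [12, 31, 29, 16, 20, 14, 24]
Tree (level-order array): [12, None, 31, 29, None, 16, None, 14, 20, None, None, None, 24]
Inorder (L, root, R): [12, 14, 16, 20, 24, 29, 31]
Preorder (root, L, R): [12, 31, 29, 16, 14, 20, 24]
Postorder (L, R, root): [14, 24, 20, 16, 29, 31, 12]


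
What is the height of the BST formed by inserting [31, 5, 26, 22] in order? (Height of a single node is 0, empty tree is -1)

Insertion order: [31, 5, 26, 22]
Tree (level-order array): [31, 5, None, None, 26, 22]
Compute height bottom-up (empty subtree = -1):
  height(22) = 1 + max(-1, -1) = 0
  height(26) = 1 + max(0, -1) = 1
  height(5) = 1 + max(-1, 1) = 2
  height(31) = 1 + max(2, -1) = 3
Height = 3


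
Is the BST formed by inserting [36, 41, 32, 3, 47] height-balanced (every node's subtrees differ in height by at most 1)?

Tree (level-order array): [36, 32, 41, 3, None, None, 47]
Definition: a tree is height-balanced if, at every node, |h(left) - h(right)| <= 1 (empty subtree has height -1).
Bottom-up per-node check:
  node 3: h_left=-1, h_right=-1, diff=0 [OK], height=0
  node 32: h_left=0, h_right=-1, diff=1 [OK], height=1
  node 47: h_left=-1, h_right=-1, diff=0 [OK], height=0
  node 41: h_left=-1, h_right=0, diff=1 [OK], height=1
  node 36: h_left=1, h_right=1, diff=0 [OK], height=2
All nodes satisfy the balance condition.
Result: Balanced


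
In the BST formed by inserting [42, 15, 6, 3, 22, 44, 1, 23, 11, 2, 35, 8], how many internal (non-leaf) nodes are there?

Tree built from: [42, 15, 6, 3, 22, 44, 1, 23, 11, 2, 35, 8]
Tree (level-order array): [42, 15, 44, 6, 22, None, None, 3, 11, None, 23, 1, None, 8, None, None, 35, None, 2]
Rule: An internal node has at least one child.
Per-node child counts:
  node 42: 2 child(ren)
  node 15: 2 child(ren)
  node 6: 2 child(ren)
  node 3: 1 child(ren)
  node 1: 1 child(ren)
  node 2: 0 child(ren)
  node 11: 1 child(ren)
  node 8: 0 child(ren)
  node 22: 1 child(ren)
  node 23: 1 child(ren)
  node 35: 0 child(ren)
  node 44: 0 child(ren)
Matching nodes: [42, 15, 6, 3, 1, 11, 22, 23]
Count of internal (non-leaf) nodes: 8


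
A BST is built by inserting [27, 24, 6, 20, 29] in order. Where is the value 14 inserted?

Starting tree (level order): [27, 24, 29, 6, None, None, None, None, 20]
Insertion path: 27 -> 24 -> 6 -> 20
Result: insert 14 as left child of 20
Final tree (level order): [27, 24, 29, 6, None, None, None, None, 20, 14]


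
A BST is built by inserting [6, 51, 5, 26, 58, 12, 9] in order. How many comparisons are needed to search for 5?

Search path for 5: 6 -> 5
Found: True
Comparisons: 2


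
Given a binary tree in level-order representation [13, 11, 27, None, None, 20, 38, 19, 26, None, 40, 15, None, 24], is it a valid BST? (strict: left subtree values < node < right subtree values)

Level-order array: [13, 11, 27, None, None, 20, 38, 19, 26, None, 40, 15, None, 24]
Validate using subtree bounds (lo, hi): at each node, require lo < value < hi,
then recurse left with hi=value and right with lo=value.
Preorder trace (stopping at first violation):
  at node 13 with bounds (-inf, +inf): OK
  at node 11 with bounds (-inf, 13): OK
  at node 27 with bounds (13, +inf): OK
  at node 20 with bounds (13, 27): OK
  at node 19 with bounds (13, 20): OK
  at node 15 with bounds (13, 19): OK
  at node 26 with bounds (20, 27): OK
  at node 24 with bounds (20, 26): OK
  at node 38 with bounds (27, +inf): OK
  at node 40 with bounds (38, +inf): OK
No violation found at any node.
Result: Valid BST


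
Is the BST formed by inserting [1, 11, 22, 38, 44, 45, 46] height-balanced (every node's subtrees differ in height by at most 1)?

Tree (level-order array): [1, None, 11, None, 22, None, 38, None, 44, None, 45, None, 46]
Definition: a tree is height-balanced if, at every node, |h(left) - h(right)| <= 1 (empty subtree has height -1).
Bottom-up per-node check:
  node 46: h_left=-1, h_right=-1, diff=0 [OK], height=0
  node 45: h_left=-1, h_right=0, diff=1 [OK], height=1
  node 44: h_left=-1, h_right=1, diff=2 [FAIL (|-1-1|=2 > 1)], height=2
  node 38: h_left=-1, h_right=2, diff=3 [FAIL (|-1-2|=3 > 1)], height=3
  node 22: h_left=-1, h_right=3, diff=4 [FAIL (|-1-3|=4 > 1)], height=4
  node 11: h_left=-1, h_right=4, diff=5 [FAIL (|-1-4|=5 > 1)], height=5
  node 1: h_left=-1, h_right=5, diff=6 [FAIL (|-1-5|=6 > 1)], height=6
Node 44 violates the condition: |-1 - 1| = 2 > 1.
Result: Not balanced


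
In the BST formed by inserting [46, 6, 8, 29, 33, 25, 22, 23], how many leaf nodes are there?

Tree built from: [46, 6, 8, 29, 33, 25, 22, 23]
Tree (level-order array): [46, 6, None, None, 8, None, 29, 25, 33, 22, None, None, None, None, 23]
Rule: A leaf has 0 children.
Per-node child counts:
  node 46: 1 child(ren)
  node 6: 1 child(ren)
  node 8: 1 child(ren)
  node 29: 2 child(ren)
  node 25: 1 child(ren)
  node 22: 1 child(ren)
  node 23: 0 child(ren)
  node 33: 0 child(ren)
Matching nodes: [23, 33]
Count of leaf nodes: 2


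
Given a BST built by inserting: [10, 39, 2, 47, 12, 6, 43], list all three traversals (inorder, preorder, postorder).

Tree insertion order: [10, 39, 2, 47, 12, 6, 43]
Tree (level-order array): [10, 2, 39, None, 6, 12, 47, None, None, None, None, 43]
Inorder (L, root, R): [2, 6, 10, 12, 39, 43, 47]
Preorder (root, L, R): [10, 2, 6, 39, 12, 47, 43]
Postorder (L, R, root): [6, 2, 12, 43, 47, 39, 10]


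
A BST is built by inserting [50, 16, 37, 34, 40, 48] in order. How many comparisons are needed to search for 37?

Search path for 37: 50 -> 16 -> 37
Found: True
Comparisons: 3


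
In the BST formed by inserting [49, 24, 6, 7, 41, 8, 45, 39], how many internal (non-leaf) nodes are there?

Tree built from: [49, 24, 6, 7, 41, 8, 45, 39]
Tree (level-order array): [49, 24, None, 6, 41, None, 7, 39, 45, None, 8]
Rule: An internal node has at least one child.
Per-node child counts:
  node 49: 1 child(ren)
  node 24: 2 child(ren)
  node 6: 1 child(ren)
  node 7: 1 child(ren)
  node 8: 0 child(ren)
  node 41: 2 child(ren)
  node 39: 0 child(ren)
  node 45: 0 child(ren)
Matching nodes: [49, 24, 6, 7, 41]
Count of internal (non-leaf) nodes: 5


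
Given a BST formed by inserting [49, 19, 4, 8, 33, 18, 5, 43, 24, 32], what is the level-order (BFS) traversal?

Tree insertion order: [49, 19, 4, 8, 33, 18, 5, 43, 24, 32]
Tree (level-order array): [49, 19, None, 4, 33, None, 8, 24, 43, 5, 18, None, 32]
BFS from the root, enqueuing left then right child of each popped node:
  queue [49] -> pop 49, enqueue [19], visited so far: [49]
  queue [19] -> pop 19, enqueue [4, 33], visited so far: [49, 19]
  queue [4, 33] -> pop 4, enqueue [8], visited so far: [49, 19, 4]
  queue [33, 8] -> pop 33, enqueue [24, 43], visited so far: [49, 19, 4, 33]
  queue [8, 24, 43] -> pop 8, enqueue [5, 18], visited so far: [49, 19, 4, 33, 8]
  queue [24, 43, 5, 18] -> pop 24, enqueue [32], visited so far: [49, 19, 4, 33, 8, 24]
  queue [43, 5, 18, 32] -> pop 43, enqueue [none], visited so far: [49, 19, 4, 33, 8, 24, 43]
  queue [5, 18, 32] -> pop 5, enqueue [none], visited so far: [49, 19, 4, 33, 8, 24, 43, 5]
  queue [18, 32] -> pop 18, enqueue [none], visited so far: [49, 19, 4, 33, 8, 24, 43, 5, 18]
  queue [32] -> pop 32, enqueue [none], visited so far: [49, 19, 4, 33, 8, 24, 43, 5, 18, 32]
Result: [49, 19, 4, 33, 8, 24, 43, 5, 18, 32]


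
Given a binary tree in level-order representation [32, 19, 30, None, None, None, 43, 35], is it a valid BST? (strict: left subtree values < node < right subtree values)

Level-order array: [32, 19, 30, None, None, None, 43, 35]
Validate using subtree bounds (lo, hi): at each node, require lo < value < hi,
then recurse left with hi=value and right with lo=value.
Preorder trace (stopping at first violation):
  at node 32 with bounds (-inf, +inf): OK
  at node 19 with bounds (-inf, 32): OK
  at node 30 with bounds (32, +inf): VIOLATION
Node 30 violates its bound: not (32 < 30 < +inf).
Result: Not a valid BST


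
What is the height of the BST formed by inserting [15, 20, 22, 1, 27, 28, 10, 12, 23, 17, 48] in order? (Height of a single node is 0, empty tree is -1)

Insertion order: [15, 20, 22, 1, 27, 28, 10, 12, 23, 17, 48]
Tree (level-order array): [15, 1, 20, None, 10, 17, 22, None, 12, None, None, None, 27, None, None, 23, 28, None, None, None, 48]
Compute height bottom-up (empty subtree = -1):
  height(12) = 1 + max(-1, -1) = 0
  height(10) = 1 + max(-1, 0) = 1
  height(1) = 1 + max(-1, 1) = 2
  height(17) = 1 + max(-1, -1) = 0
  height(23) = 1 + max(-1, -1) = 0
  height(48) = 1 + max(-1, -1) = 0
  height(28) = 1 + max(-1, 0) = 1
  height(27) = 1 + max(0, 1) = 2
  height(22) = 1 + max(-1, 2) = 3
  height(20) = 1 + max(0, 3) = 4
  height(15) = 1 + max(2, 4) = 5
Height = 5
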